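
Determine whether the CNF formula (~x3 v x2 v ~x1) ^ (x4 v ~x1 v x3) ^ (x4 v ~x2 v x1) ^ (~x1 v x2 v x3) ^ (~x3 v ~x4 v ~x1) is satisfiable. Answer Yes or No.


Check all 16 possible truth assignments.
Number of satisfying assignments found: 8.
The formula is satisfiable.

Yes


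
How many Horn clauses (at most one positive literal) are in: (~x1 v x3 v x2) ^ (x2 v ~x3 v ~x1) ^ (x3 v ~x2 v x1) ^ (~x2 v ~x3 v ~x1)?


A Horn clause has at most one positive literal.
Clause 1: 2 positive lit(s) -> not Horn
Clause 2: 1 positive lit(s) -> Horn
Clause 3: 2 positive lit(s) -> not Horn
Clause 4: 0 positive lit(s) -> Horn
Total Horn clauses = 2.

2


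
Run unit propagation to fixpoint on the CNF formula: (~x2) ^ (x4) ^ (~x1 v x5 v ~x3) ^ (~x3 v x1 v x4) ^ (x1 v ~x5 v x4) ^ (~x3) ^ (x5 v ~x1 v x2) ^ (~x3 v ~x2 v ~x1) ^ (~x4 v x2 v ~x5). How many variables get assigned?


Unit propagation repeatedly assigns the literal in any unit clause, then simplifies.
Assignments in order: x2 = F, x4 = T, x3 = F, x5 = F, x1 = F.
No further unit clauses remain.
Total variables assigned = 5.

5


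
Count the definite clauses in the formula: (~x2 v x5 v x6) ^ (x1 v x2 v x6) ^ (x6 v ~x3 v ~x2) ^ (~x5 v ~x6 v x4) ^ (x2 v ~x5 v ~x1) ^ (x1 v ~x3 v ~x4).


A definite clause has exactly one positive literal.
Clause 1: 2 positive -> not definite
Clause 2: 3 positive -> not definite
Clause 3: 1 positive -> definite
Clause 4: 1 positive -> definite
Clause 5: 1 positive -> definite
Clause 6: 1 positive -> definite
Definite clause count = 4.

4


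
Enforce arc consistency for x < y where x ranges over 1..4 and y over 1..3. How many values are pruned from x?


For the constraint x < y, x needs a supporting value in y's domain.
x can be at most 2 (one less than y's maximum).
Valid x values from domain: 2 out of 4.
Pruned = 4 - 2 = 2.

2


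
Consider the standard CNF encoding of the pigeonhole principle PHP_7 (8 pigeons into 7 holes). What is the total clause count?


The PHP encoding has two parts:
1) At-least-one-hole clauses: 8 (one per pigeon, each with 7 literals).
2) At-most-one-pigeon-per-hole clauses: 7 holes * C(8,2) = 7 * 28 = 196.
Total clauses = 8 + 196 = 204.

204


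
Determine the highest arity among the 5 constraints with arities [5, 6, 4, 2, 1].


The arities are: 5, 6, 4, 2, 1.
Scan for the maximum value.
Maximum arity = 6.

6


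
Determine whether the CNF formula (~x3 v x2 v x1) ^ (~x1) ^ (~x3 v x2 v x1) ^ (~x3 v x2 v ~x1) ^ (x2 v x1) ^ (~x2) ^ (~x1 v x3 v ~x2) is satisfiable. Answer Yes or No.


Check all 8 possible truth assignments.
Number of satisfying assignments found: 0.
The formula is unsatisfiable.

No


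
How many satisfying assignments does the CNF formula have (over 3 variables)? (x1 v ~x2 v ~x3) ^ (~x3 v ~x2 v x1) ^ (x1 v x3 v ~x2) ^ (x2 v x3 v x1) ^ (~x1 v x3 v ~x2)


Enumerate all 8 truth assignments over 3 variables.
Test each against every clause.
Satisfying assignments found: 4.

4


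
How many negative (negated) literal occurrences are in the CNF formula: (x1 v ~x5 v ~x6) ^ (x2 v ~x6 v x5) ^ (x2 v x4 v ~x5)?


Scan each clause for negated literals.
Clause 1: 2 negative; Clause 2: 1 negative; Clause 3: 1 negative.
Total negative literal occurrences = 4.

4


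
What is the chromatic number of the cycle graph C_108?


A cycle on an even number of vertices is bipartite: alternate two colors around the cycle.
Since 108 is even, two colors suffice, and at least two are needed because the graph has edges.
Chromatic number = 2.

2


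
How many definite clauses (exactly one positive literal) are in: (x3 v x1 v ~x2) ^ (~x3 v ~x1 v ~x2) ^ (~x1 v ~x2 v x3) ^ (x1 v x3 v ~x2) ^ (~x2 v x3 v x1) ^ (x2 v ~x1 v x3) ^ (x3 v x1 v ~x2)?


A definite clause has exactly one positive literal.
Clause 1: 2 positive -> not definite
Clause 2: 0 positive -> not definite
Clause 3: 1 positive -> definite
Clause 4: 2 positive -> not definite
Clause 5: 2 positive -> not definite
Clause 6: 2 positive -> not definite
Clause 7: 2 positive -> not definite
Definite clause count = 1.

1


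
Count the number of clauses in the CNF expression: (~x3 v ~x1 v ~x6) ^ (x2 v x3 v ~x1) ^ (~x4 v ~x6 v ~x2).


Each group enclosed in parentheses joined by ^ is one clause.
Counting the conjuncts: 3 clauses.

3


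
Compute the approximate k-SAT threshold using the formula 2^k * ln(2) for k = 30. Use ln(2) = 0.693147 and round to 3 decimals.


Using the asymptotic formula: threshold ~ 2^k * ln(2).
2^30 = 1073741824.
1073741824 * 0.693147 = 744260924.08.

744260924.08


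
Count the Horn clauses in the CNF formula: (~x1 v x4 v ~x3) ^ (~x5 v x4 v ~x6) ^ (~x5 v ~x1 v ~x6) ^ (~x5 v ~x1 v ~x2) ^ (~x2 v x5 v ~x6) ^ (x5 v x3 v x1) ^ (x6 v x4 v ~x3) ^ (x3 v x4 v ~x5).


A Horn clause has at most one positive literal.
Clause 1: 1 positive lit(s) -> Horn
Clause 2: 1 positive lit(s) -> Horn
Clause 3: 0 positive lit(s) -> Horn
Clause 4: 0 positive lit(s) -> Horn
Clause 5: 1 positive lit(s) -> Horn
Clause 6: 3 positive lit(s) -> not Horn
Clause 7: 2 positive lit(s) -> not Horn
Clause 8: 2 positive lit(s) -> not Horn
Total Horn clauses = 5.

5


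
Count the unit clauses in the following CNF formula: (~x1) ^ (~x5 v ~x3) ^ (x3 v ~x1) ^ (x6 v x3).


A unit clause contains exactly one literal.
Unit clauses found: (~x1).
Count = 1.

1


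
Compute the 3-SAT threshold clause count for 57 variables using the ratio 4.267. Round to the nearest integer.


The 3-SAT phase transition occurs at approximately 4.267 clauses per variable.
m = 4.267 * 57 = 243.219.
Rounded to nearest integer: 243.

243


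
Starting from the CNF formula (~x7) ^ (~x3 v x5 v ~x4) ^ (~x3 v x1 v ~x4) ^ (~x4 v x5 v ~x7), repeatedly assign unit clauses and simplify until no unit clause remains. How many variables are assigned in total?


Unit propagation repeatedly assigns the literal in any unit clause, then simplifies.
Assignments in order: x7 = F.
No further unit clauses remain.
Total variables assigned = 1.

1


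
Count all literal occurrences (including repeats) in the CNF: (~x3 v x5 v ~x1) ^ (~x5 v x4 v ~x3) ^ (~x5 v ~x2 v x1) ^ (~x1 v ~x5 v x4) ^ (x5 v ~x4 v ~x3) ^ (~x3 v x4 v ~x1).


Clause lengths: 3, 3, 3, 3, 3, 3.
Sum = 3 + 3 + 3 + 3 + 3 + 3 = 18.

18


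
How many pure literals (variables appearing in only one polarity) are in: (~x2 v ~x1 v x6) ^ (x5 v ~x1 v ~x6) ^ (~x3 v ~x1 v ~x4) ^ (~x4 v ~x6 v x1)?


A pure literal appears in only one polarity across all clauses.
Pure literals: x2 (negative only), x3 (negative only), x4 (negative only), x5 (positive only).
Count = 4.

4


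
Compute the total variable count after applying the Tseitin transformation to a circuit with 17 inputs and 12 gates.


The Tseitin transformation introduces one auxiliary variable per gate.
Total variables = inputs + gates = 17 + 12 = 29.

29


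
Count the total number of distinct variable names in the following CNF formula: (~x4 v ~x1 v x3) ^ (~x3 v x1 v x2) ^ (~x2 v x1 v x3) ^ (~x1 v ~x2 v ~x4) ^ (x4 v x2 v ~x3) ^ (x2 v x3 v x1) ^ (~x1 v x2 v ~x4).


Identify each distinct variable in the formula.
Variables found: x1, x2, x3, x4.
Total distinct variables = 4.

4


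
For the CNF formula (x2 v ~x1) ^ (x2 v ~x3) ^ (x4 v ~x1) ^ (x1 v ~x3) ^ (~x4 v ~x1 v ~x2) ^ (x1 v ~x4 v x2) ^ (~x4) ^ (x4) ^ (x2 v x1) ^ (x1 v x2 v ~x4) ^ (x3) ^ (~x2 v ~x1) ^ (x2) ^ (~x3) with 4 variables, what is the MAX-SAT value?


Enumerate all 16 truth assignments.
For each, count how many of the 14 clauses are satisfied.
The formula is not fully satisfiable, so the maximum is below 14.
Maximum simultaneously satisfiable clauses = 12.

12


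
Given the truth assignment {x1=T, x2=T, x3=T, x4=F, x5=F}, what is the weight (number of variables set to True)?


The weight is the number of variables assigned True.
True variables: x1, x2, x3.
Weight = 3.

3


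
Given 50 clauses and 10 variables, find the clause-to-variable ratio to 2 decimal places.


Clause-to-variable ratio = clauses / variables.
50 / 10 = 5.0.

5.0


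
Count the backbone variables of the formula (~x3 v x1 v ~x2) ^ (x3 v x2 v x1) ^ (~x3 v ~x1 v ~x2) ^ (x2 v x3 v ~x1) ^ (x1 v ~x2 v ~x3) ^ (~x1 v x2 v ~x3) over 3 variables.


Find all satisfying assignments: 3 model(s).
Check which variables have the same value in every model.
No variable is fixed across all models.
Backbone size = 0.

0


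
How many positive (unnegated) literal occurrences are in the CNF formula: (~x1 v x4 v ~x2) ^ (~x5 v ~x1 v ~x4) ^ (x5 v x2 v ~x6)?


Scan each clause for unnegated literals.
Clause 1: 1 positive; Clause 2: 0 positive; Clause 3: 2 positive.
Total positive literal occurrences = 3.

3


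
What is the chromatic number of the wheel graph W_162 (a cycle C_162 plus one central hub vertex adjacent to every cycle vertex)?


W_162 consists of the cycle C_162 together with a hub vertex adjacent to every cycle vertex.
The cycle C_162 needs 2 colors (even cycle -> 2).
The hub is adjacent to every cycle vertex, so it must receive a new color distinct from all of them.
Chromatic number = 2 + 1 = 3.

3


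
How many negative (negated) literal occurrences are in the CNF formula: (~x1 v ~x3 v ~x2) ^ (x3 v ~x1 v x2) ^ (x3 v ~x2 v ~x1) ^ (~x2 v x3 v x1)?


Scan each clause for negated literals.
Clause 1: 3 negative; Clause 2: 1 negative; Clause 3: 2 negative; Clause 4: 1 negative.
Total negative literal occurrences = 7.

7


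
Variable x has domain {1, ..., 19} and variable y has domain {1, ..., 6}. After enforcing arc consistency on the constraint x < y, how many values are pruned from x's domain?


For the constraint x < y, x needs a supporting value in y's domain.
x can be at most 5 (one less than y's maximum).
Valid x values from domain: 5 out of 19.
Pruned = 19 - 5 = 14.

14


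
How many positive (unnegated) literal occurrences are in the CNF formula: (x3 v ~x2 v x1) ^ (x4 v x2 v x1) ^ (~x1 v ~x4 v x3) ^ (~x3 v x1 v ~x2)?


Scan each clause for unnegated literals.
Clause 1: 2 positive; Clause 2: 3 positive; Clause 3: 1 positive; Clause 4: 1 positive.
Total positive literal occurrences = 7.

7


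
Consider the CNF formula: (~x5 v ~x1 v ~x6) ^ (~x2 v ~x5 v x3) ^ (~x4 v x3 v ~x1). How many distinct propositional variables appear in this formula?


Identify each distinct variable in the formula.
Variables found: x1, x2, x3, x4, x5, x6.
Total distinct variables = 6.

6


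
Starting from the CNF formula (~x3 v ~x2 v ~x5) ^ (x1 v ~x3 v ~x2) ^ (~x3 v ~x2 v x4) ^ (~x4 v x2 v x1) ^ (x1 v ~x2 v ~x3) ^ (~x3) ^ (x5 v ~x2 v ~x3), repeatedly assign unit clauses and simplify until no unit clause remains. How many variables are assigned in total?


Unit propagation repeatedly assigns the literal in any unit clause, then simplifies.
Assignments in order: x3 = F.
No further unit clauses remain.
Total variables assigned = 1.

1


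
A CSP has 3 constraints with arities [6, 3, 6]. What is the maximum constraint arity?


The arities are: 6, 3, 6.
Scan for the maximum value.
Maximum arity = 6.

6


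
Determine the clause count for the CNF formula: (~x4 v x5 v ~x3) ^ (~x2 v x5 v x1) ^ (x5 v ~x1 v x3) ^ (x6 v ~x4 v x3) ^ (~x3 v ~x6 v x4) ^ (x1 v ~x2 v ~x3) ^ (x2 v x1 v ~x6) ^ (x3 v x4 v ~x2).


Each group enclosed in parentheses joined by ^ is one clause.
Counting the conjuncts: 8 clauses.

8


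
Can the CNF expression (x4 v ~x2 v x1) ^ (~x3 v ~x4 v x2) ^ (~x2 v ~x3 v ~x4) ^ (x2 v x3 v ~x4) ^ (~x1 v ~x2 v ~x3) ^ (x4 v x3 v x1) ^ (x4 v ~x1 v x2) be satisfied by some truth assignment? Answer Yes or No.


Check all 16 possible truth assignments.
Number of satisfying assignments found: 4.
The formula is satisfiable.

Yes


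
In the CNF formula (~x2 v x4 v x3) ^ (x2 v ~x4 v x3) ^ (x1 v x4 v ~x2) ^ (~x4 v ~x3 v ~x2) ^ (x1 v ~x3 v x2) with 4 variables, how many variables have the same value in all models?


Find all satisfying assignments: 7 model(s).
Check which variables have the same value in every model.
No variable is fixed across all models.
Backbone size = 0.

0


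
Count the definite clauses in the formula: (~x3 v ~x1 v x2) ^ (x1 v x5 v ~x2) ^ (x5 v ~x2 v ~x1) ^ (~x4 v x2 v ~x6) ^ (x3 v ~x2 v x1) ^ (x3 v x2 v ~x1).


A definite clause has exactly one positive literal.
Clause 1: 1 positive -> definite
Clause 2: 2 positive -> not definite
Clause 3: 1 positive -> definite
Clause 4: 1 positive -> definite
Clause 5: 2 positive -> not definite
Clause 6: 2 positive -> not definite
Definite clause count = 3.

3


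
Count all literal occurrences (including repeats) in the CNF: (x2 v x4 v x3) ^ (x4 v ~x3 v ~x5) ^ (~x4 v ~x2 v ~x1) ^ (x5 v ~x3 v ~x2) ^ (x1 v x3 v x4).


Clause lengths: 3, 3, 3, 3, 3.
Sum = 3 + 3 + 3 + 3 + 3 = 15.

15


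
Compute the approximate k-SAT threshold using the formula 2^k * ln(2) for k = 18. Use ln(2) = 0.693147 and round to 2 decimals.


Using the asymptotic formula: threshold ~ 2^k * ln(2).
2^18 = 262144.
262144 * 0.693147 = 181704.33.

181704.33


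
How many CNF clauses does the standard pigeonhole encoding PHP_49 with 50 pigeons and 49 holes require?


The PHP encoding has two parts:
1) At-least-one-hole clauses: 50 (one per pigeon, each with 49 literals).
2) At-most-one-pigeon-per-hole clauses: 49 holes * C(50,2) = 49 * 1225 = 60025.
Total clauses = 50 + 60025 = 60075.

60075


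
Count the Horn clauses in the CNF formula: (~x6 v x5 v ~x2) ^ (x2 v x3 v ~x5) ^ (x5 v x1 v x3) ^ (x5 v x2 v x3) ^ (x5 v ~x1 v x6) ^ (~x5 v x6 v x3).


A Horn clause has at most one positive literal.
Clause 1: 1 positive lit(s) -> Horn
Clause 2: 2 positive lit(s) -> not Horn
Clause 3: 3 positive lit(s) -> not Horn
Clause 4: 3 positive lit(s) -> not Horn
Clause 5: 2 positive lit(s) -> not Horn
Clause 6: 2 positive lit(s) -> not Horn
Total Horn clauses = 1.

1


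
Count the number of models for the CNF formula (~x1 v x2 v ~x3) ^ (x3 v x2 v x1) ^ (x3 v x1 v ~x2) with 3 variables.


Enumerate all 8 truth assignments over 3 variables.
Test each against every clause.
Satisfying assignments found: 5.

5


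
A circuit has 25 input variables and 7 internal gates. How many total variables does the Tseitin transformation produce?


The Tseitin transformation introduces one auxiliary variable per gate.
Total variables = inputs + gates = 25 + 7 = 32.

32


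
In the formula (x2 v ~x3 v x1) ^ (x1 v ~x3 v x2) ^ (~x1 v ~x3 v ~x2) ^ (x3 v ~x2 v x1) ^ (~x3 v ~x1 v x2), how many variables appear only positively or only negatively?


A pure literal appears in only one polarity across all clauses.
No pure literals found.
Count = 0.

0


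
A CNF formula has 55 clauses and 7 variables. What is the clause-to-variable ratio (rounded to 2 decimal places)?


Clause-to-variable ratio = clauses / variables.
55 / 7 = 7.86.

7.86


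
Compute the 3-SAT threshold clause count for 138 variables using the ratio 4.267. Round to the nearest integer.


The 3-SAT phase transition occurs at approximately 4.267 clauses per variable.
m = 4.267 * 138 = 588.846.
Rounded to nearest integer: 589.

589


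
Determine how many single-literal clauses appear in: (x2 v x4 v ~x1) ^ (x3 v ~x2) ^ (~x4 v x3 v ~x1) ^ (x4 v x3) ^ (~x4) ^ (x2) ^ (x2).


A unit clause contains exactly one literal.
Unit clauses found: (~x4), (x2), (x2).
Count = 3.

3


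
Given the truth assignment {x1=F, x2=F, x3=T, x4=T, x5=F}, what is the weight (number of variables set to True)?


The weight is the number of variables assigned True.
True variables: x3, x4.
Weight = 2.

2


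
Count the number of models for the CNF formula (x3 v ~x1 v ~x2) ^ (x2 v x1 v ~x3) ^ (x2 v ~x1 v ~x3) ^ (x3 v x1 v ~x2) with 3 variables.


Enumerate all 8 truth assignments over 3 variables.
Test each against every clause.
Satisfying assignments found: 4.

4


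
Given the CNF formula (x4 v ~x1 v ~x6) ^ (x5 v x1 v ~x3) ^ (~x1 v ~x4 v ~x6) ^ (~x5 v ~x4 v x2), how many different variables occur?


Identify each distinct variable in the formula.
Variables found: x1, x2, x3, x4, x5, x6.
Total distinct variables = 6.

6


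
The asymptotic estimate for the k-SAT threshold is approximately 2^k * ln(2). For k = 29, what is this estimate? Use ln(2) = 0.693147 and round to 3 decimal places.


Using the asymptotic formula: threshold ~ 2^k * ln(2).
2^29 = 536870912.
536870912 * 0.693147 = 372130462.04.

372130462.04


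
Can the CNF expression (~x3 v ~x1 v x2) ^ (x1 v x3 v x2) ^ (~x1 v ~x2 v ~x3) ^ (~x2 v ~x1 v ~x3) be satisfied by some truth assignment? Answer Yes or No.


Check all 8 possible truth assignments.
Number of satisfying assignments found: 5.
The formula is satisfiable.

Yes


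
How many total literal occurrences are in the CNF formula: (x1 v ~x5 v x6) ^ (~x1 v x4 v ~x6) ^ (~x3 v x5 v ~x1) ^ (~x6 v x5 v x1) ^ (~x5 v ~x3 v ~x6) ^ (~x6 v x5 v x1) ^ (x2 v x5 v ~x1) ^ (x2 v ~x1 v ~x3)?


Clause lengths: 3, 3, 3, 3, 3, 3, 3, 3.
Sum = 3 + 3 + 3 + 3 + 3 + 3 + 3 + 3 = 24.

24


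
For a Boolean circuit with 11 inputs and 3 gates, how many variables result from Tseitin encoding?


The Tseitin transformation introduces one auxiliary variable per gate.
Total variables = inputs + gates = 11 + 3 = 14.

14


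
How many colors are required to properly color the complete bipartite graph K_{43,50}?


K_{43,50} is bipartite by definition: the two parts are independent sets, with every edge crossing between them.
Color all vertices in one part with color 1 and all vertices in the other part with color 2.
Since the graph has at least one edge, one color does not suffice.
Chromatic number = 2.

2


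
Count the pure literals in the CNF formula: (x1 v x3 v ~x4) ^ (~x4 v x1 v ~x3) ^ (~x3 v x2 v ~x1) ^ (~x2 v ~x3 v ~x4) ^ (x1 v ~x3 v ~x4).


A pure literal appears in only one polarity across all clauses.
Pure literals: x4 (negative only).
Count = 1.

1


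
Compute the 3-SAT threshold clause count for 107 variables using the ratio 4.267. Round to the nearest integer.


The 3-SAT phase transition occurs at approximately 4.267 clauses per variable.
m = 4.267 * 107 = 456.569.
Rounded to nearest integer: 457.

457


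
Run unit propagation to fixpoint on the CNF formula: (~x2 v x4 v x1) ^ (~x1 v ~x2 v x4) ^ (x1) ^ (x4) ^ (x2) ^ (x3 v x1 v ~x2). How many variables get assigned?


Unit propagation repeatedly assigns the literal in any unit clause, then simplifies.
Assignments in order: x1 = T, x4 = T, x2 = T.
No further unit clauses remain.
Total variables assigned = 3.

3


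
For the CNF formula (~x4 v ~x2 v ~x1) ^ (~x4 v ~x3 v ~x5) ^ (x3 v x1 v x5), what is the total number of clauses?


Each group enclosed in parentheses joined by ^ is one clause.
Counting the conjuncts: 3 clauses.

3


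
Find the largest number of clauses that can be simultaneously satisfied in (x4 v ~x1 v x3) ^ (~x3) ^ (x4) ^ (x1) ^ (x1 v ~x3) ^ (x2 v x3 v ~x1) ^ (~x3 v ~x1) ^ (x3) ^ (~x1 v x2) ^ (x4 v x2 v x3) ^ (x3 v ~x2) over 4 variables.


Enumerate all 16 truth assignments.
For each, count how many of the 11 clauses are satisfied.
The formula is not fully satisfiable, so the maximum is below 11.
Maximum simultaneously satisfiable clauses = 9.

9


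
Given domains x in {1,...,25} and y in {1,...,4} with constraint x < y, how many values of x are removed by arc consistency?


For the constraint x < y, x needs a supporting value in y's domain.
x can be at most 3 (one less than y's maximum).
Valid x values from domain: 3 out of 25.
Pruned = 25 - 3 = 22.

22


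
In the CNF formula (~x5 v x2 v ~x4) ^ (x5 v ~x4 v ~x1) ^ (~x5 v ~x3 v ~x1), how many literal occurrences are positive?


Scan each clause for unnegated literals.
Clause 1: 1 positive; Clause 2: 1 positive; Clause 3: 0 positive.
Total positive literal occurrences = 2.

2


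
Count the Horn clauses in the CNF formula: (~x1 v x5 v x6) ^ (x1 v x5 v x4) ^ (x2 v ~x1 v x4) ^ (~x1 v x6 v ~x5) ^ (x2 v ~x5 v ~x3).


A Horn clause has at most one positive literal.
Clause 1: 2 positive lit(s) -> not Horn
Clause 2: 3 positive lit(s) -> not Horn
Clause 3: 2 positive lit(s) -> not Horn
Clause 4: 1 positive lit(s) -> Horn
Clause 5: 1 positive lit(s) -> Horn
Total Horn clauses = 2.

2


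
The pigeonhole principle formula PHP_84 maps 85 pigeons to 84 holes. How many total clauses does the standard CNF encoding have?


The PHP encoding has two parts:
1) At-least-one-hole clauses: 85 (one per pigeon, each with 84 literals).
2) At-most-one-pigeon-per-hole clauses: 84 holes * C(85,2) = 84 * 3570 = 299880.
Total clauses = 85 + 299880 = 299965.

299965


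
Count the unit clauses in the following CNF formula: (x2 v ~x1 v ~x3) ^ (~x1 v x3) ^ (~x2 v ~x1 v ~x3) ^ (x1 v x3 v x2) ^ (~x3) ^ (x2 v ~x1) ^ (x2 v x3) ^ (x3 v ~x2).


A unit clause contains exactly one literal.
Unit clauses found: (~x3).
Count = 1.

1


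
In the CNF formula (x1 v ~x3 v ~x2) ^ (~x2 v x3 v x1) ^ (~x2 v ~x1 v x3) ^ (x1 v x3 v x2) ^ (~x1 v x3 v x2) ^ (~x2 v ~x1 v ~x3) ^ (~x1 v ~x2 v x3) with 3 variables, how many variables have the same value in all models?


Find all satisfying assignments: 2 model(s).
Check which variables have the same value in every model.
Fixed variables: x2=F, x3=T.
Backbone size = 2.

2


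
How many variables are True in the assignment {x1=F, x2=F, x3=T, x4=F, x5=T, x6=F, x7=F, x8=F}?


The weight is the number of variables assigned True.
True variables: x3, x5.
Weight = 2.

2


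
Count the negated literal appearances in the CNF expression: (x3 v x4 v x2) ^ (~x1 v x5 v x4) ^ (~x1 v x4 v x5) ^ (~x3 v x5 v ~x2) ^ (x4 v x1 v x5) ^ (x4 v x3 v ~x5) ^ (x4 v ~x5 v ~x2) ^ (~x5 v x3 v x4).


Scan each clause for negated literals.
Clause 1: 0 negative; Clause 2: 1 negative; Clause 3: 1 negative; Clause 4: 2 negative; Clause 5: 0 negative; Clause 6: 1 negative; Clause 7: 2 negative; Clause 8: 1 negative.
Total negative literal occurrences = 8.

8


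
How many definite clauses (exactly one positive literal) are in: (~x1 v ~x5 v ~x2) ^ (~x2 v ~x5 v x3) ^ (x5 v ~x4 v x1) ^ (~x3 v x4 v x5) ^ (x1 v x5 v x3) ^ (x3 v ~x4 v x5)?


A definite clause has exactly one positive literal.
Clause 1: 0 positive -> not definite
Clause 2: 1 positive -> definite
Clause 3: 2 positive -> not definite
Clause 4: 2 positive -> not definite
Clause 5: 3 positive -> not definite
Clause 6: 2 positive -> not definite
Definite clause count = 1.

1


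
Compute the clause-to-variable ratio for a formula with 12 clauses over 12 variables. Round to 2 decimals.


Clause-to-variable ratio = clauses / variables.
12 / 12 = 1.0.

1.0


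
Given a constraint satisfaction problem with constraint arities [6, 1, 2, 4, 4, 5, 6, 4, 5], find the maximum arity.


The arities are: 6, 1, 2, 4, 4, 5, 6, 4, 5.
Scan for the maximum value.
Maximum arity = 6.

6


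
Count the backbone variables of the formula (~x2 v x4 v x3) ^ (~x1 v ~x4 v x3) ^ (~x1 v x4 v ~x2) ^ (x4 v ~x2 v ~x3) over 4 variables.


Find all satisfying assignments: 10 model(s).
Check which variables have the same value in every model.
No variable is fixed across all models.
Backbone size = 0.

0


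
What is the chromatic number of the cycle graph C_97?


An odd cycle cannot be 2-colored: alternating two colors around the cycle returns to the start with a conflict.
Since 97 is odd, three colors are required (and three suffice).
Chromatic number = 3.

3


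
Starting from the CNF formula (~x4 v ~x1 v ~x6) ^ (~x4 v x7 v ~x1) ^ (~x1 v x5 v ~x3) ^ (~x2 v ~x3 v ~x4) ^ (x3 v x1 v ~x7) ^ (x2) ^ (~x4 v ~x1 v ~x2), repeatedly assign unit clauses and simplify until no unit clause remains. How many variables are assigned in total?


Unit propagation repeatedly assigns the literal in any unit clause, then simplifies.
Assignments in order: x2 = T.
No further unit clauses remain.
Total variables assigned = 1.

1


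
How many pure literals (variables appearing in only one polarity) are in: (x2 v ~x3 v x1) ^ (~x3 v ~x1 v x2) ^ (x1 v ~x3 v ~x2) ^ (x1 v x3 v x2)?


A pure literal appears in only one polarity across all clauses.
No pure literals found.
Count = 0.

0


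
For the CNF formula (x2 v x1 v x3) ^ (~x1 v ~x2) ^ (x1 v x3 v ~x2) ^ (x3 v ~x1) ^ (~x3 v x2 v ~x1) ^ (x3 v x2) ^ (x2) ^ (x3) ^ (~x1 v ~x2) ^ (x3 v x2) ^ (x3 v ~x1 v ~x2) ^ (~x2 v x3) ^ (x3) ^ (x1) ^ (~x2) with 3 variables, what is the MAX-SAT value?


Enumerate all 8 truth assignments.
For each, count how many of the 15 clauses are satisfied.
The formula is not fully satisfiable, so the maximum is below 15.
Maximum simultaneously satisfiable clauses = 13.

13


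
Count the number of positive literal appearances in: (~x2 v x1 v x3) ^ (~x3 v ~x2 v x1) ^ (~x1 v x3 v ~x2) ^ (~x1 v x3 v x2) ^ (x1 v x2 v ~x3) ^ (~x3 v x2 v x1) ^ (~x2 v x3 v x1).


Scan each clause for unnegated literals.
Clause 1: 2 positive; Clause 2: 1 positive; Clause 3: 1 positive; Clause 4: 2 positive; Clause 5: 2 positive; Clause 6: 2 positive; Clause 7: 2 positive.
Total positive literal occurrences = 12.

12


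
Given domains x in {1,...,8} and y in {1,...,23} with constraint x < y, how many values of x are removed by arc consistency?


For the constraint x < y, x needs a supporting value in y's domain.
x can be at most 22 (one less than y's maximum).
Valid x values from domain: 8 out of 8.
Pruned = 8 - 8 = 0.

0


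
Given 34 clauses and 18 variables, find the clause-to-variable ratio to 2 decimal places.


Clause-to-variable ratio = clauses / variables.
34 / 18 = 1.89.

1.89


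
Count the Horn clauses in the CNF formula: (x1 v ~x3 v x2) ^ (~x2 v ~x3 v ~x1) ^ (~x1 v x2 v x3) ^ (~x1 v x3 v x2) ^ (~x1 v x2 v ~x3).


A Horn clause has at most one positive literal.
Clause 1: 2 positive lit(s) -> not Horn
Clause 2: 0 positive lit(s) -> Horn
Clause 3: 2 positive lit(s) -> not Horn
Clause 4: 2 positive lit(s) -> not Horn
Clause 5: 1 positive lit(s) -> Horn
Total Horn clauses = 2.

2


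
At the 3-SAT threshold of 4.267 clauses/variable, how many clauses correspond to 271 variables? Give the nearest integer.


The 3-SAT phase transition occurs at approximately 4.267 clauses per variable.
m = 4.267 * 271 = 1156.357.
Rounded to nearest integer: 1156.

1156


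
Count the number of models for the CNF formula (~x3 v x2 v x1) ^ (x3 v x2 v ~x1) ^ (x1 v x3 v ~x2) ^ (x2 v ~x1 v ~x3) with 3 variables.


Enumerate all 8 truth assignments over 3 variables.
Test each against every clause.
Satisfying assignments found: 4.

4


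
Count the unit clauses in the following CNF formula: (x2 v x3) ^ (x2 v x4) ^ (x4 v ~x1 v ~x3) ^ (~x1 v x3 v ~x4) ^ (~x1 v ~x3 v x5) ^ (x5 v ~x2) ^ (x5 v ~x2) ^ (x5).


A unit clause contains exactly one literal.
Unit clauses found: (x5).
Count = 1.

1


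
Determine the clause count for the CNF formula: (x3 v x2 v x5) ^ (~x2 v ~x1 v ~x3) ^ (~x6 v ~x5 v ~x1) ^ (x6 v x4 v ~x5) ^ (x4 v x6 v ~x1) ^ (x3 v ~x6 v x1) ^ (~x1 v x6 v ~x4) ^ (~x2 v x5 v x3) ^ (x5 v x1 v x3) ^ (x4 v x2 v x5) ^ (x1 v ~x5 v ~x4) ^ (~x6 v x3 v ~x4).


Each group enclosed in parentheses joined by ^ is one clause.
Counting the conjuncts: 12 clauses.

12


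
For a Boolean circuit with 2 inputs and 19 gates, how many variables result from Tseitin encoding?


The Tseitin transformation introduces one auxiliary variable per gate.
Total variables = inputs + gates = 2 + 19 = 21.

21


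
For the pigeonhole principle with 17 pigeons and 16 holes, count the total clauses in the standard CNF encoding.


The PHP encoding has two parts:
1) At-least-one-hole clauses: 17 (one per pigeon, each with 16 literals).
2) At-most-one-pigeon-per-hole clauses: 16 holes * C(17,2) = 16 * 136 = 2176.
Total clauses = 17 + 2176 = 2193.

2193


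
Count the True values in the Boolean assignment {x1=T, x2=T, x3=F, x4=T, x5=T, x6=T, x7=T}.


The weight is the number of variables assigned True.
True variables: x1, x2, x4, x5, x6, x7.
Weight = 6.

6


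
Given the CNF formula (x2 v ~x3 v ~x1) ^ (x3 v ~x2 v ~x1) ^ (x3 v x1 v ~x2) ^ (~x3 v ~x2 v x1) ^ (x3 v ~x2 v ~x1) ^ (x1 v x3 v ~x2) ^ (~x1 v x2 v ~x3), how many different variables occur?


Identify each distinct variable in the formula.
Variables found: x1, x2, x3.
Total distinct variables = 3.

3


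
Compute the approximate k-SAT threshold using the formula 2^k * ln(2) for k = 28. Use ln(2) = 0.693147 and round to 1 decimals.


Using the asymptotic formula: threshold ~ 2^k * ln(2).
2^28 = 268435456.
268435456 * 0.693147 = 186065231.0.

186065231.0


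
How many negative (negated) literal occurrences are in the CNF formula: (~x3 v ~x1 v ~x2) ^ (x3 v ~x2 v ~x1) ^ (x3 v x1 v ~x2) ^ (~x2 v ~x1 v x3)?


Scan each clause for negated literals.
Clause 1: 3 negative; Clause 2: 2 negative; Clause 3: 1 negative; Clause 4: 2 negative.
Total negative literal occurrences = 8.

8


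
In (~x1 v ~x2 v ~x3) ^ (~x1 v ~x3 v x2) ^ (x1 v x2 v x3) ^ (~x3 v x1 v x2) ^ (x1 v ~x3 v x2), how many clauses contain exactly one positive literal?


A definite clause has exactly one positive literal.
Clause 1: 0 positive -> not definite
Clause 2: 1 positive -> definite
Clause 3: 3 positive -> not definite
Clause 4: 2 positive -> not definite
Clause 5: 2 positive -> not definite
Definite clause count = 1.

1


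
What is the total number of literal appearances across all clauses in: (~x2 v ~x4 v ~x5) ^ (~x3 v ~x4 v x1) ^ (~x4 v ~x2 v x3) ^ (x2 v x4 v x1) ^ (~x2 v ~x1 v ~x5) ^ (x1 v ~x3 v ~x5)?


Clause lengths: 3, 3, 3, 3, 3, 3.
Sum = 3 + 3 + 3 + 3 + 3 + 3 = 18.

18


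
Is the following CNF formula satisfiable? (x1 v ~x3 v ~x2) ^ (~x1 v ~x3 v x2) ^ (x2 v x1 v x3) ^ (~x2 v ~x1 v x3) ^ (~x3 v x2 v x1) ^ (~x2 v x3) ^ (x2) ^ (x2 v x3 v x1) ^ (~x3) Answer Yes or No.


Check all 8 possible truth assignments.
Number of satisfying assignments found: 0.
The formula is unsatisfiable.

No


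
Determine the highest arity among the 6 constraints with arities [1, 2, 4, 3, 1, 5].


The arities are: 1, 2, 4, 3, 1, 5.
Scan for the maximum value.
Maximum arity = 5.

5


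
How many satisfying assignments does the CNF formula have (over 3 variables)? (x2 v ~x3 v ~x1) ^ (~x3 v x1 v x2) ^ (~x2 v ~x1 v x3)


Enumerate all 8 truth assignments over 3 variables.
Test each against every clause.
Satisfying assignments found: 5.

5


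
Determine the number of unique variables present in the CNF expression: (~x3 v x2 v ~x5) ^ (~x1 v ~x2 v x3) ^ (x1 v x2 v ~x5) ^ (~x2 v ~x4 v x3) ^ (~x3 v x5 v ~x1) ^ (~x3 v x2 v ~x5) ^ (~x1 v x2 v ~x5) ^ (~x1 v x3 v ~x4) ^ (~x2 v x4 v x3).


Identify each distinct variable in the formula.
Variables found: x1, x2, x3, x4, x5.
Total distinct variables = 5.

5


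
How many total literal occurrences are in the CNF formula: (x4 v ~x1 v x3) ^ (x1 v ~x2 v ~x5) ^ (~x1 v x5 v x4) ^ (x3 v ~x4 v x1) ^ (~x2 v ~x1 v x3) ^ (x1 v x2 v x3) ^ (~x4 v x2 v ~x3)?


Clause lengths: 3, 3, 3, 3, 3, 3, 3.
Sum = 3 + 3 + 3 + 3 + 3 + 3 + 3 = 21.

21


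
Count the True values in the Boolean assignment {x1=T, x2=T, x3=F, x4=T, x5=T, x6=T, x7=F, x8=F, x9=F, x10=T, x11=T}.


The weight is the number of variables assigned True.
True variables: x1, x2, x4, x5, x6, x10, x11.
Weight = 7.

7


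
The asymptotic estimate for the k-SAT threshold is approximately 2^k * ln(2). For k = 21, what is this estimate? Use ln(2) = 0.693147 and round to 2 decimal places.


Using the asymptotic formula: threshold ~ 2^k * ln(2).
2^21 = 2097152.
2097152 * 0.693147 = 1453634.62.

1453634.62


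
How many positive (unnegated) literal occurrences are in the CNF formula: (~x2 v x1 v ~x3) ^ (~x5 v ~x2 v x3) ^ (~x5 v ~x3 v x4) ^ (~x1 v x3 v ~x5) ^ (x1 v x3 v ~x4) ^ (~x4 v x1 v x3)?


Scan each clause for unnegated literals.
Clause 1: 1 positive; Clause 2: 1 positive; Clause 3: 1 positive; Clause 4: 1 positive; Clause 5: 2 positive; Clause 6: 2 positive.
Total positive literal occurrences = 8.

8


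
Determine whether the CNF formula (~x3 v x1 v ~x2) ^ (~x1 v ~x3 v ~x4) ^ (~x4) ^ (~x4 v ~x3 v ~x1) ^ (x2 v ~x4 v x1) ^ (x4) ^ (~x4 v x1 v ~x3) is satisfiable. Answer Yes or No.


Check all 16 possible truth assignments.
Number of satisfying assignments found: 0.
The formula is unsatisfiable.

No


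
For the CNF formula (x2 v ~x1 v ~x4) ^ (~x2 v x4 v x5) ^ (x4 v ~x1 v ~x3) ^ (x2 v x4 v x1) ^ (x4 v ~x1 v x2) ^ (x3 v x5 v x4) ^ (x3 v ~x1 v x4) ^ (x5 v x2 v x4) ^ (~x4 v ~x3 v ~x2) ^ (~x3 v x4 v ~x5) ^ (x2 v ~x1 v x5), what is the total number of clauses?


Each group enclosed in parentheses joined by ^ is one clause.
Counting the conjuncts: 11 clauses.

11


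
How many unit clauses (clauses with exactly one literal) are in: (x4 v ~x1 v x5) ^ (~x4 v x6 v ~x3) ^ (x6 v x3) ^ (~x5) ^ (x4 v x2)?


A unit clause contains exactly one literal.
Unit clauses found: (~x5).
Count = 1.

1


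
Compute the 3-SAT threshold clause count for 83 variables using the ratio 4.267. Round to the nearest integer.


The 3-SAT phase transition occurs at approximately 4.267 clauses per variable.
m = 4.267 * 83 = 354.161.
Rounded to nearest integer: 354.

354


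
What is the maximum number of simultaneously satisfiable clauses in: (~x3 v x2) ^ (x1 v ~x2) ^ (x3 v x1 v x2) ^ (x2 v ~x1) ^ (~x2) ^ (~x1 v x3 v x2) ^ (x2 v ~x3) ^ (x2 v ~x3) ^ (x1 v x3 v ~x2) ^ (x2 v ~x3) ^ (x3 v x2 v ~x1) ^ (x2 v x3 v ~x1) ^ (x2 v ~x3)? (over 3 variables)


Enumerate all 8 truth assignments.
For each, count how many of the 13 clauses are satisfied.
The formula is not fully satisfiable, so the maximum is below 13.
Maximum simultaneously satisfiable clauses = 12.

12


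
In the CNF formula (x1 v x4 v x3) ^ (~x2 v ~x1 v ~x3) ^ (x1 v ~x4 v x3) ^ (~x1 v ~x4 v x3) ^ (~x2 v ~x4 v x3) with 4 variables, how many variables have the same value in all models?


Find all satisfying assignments: 8 model(s).
Check which variables have the same value in every model.
No variable is fixed across all models.
Backbone size = 0.

0


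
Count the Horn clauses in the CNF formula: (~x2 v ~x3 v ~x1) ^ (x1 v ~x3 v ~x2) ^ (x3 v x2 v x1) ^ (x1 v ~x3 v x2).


A Horn clause has at most one positive literal.
Clause 1: 0 positive lit(s) -> Horn
Clause 2: 1 positive lit(s) -> Horn
Clause 3: 3 positive lit(s) -> not Horn
Clause 4: 2 positive lit(s) -> not Horn
Total Horn clauses = 2.

2


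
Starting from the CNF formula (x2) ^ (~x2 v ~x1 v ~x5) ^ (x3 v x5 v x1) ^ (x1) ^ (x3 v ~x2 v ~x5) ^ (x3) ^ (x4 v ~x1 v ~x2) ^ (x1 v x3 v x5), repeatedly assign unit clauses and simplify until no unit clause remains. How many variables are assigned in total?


Unit propagation repeatedly assigns the literal in any unit clause, then simplifies.
Assignments in order: x2 = T, x1 = T, x5 = F, x3 = T, x4 = T.
No further unit clauses remain.
Total variables assigned = 5.

5


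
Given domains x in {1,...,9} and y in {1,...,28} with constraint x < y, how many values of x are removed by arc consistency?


For the constraint x < y, x needs a supporting value in y's domain.
x can be at most 27 (one less than y's maximum).
Valid x values from domain: 9 out of 9.
Pruned = 9 - 9 = 0.

0


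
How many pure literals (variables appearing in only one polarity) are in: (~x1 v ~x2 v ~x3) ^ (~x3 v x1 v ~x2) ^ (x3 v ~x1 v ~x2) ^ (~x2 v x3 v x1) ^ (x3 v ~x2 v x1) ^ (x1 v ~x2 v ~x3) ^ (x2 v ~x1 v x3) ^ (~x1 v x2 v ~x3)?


A pure literal appears in only one polarity across all clauses.
No pure literals found.
Count = 0.

0


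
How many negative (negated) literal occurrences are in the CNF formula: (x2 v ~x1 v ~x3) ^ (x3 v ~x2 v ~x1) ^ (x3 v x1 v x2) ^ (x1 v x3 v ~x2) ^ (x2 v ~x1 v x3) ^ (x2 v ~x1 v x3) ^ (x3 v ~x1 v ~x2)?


Scan each clause for negated literals.
Clause 1: 2 negative; Clause 2: 2 negative; Clause 3: 0 negative; Clause 4: 1 negative; Clause 5: 1 negative; Clause 6: 1 negative; Clause 7: 2 negative.
Total negative literal occurrences = 9.

9


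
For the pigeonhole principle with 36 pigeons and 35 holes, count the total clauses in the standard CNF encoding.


The PHP encoding has two parts:
1) At-least-one-hole clauses: 36 (one per pigeon, each with 35 literals).
2) At-most-one-pigeon-per-hole clauses: 35 holes * C(36,2) = 35 * 630 = 22050.
Total clauses = 36 + 22050 = 22086.

22086


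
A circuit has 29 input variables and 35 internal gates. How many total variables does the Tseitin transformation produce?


The Tseitin transformation introduces one auxiliary variable per gate.
Total variables = inputs + gates = 29 + 35 = 64.

64


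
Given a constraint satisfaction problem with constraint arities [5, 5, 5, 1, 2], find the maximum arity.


The arities are: 5, 5, 5, 1, 2.
Scan for the maximum value.
Maximum arity = 5.

5


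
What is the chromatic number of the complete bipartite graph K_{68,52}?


K_{68,52} is bipartite by definition: the two parts are independent sets, with every edge crossing between them.
Color all vertices in one part with color 1 and all vertices in the other part with color 2.
Since the graph has at least one edge, one color does not suffice.
Chromatic number = 2.

2


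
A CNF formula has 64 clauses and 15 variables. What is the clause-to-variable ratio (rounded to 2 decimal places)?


Clause-to-variable ratio = clauses / variables.
64 / 15 = 4.27.

4.27


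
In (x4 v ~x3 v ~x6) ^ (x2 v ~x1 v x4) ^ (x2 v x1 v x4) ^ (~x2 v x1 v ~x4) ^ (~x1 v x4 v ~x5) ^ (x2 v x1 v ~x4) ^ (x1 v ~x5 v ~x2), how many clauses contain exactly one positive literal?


A definite clause has exactly one positive literal.
Clause 1: 1 positive -> definite
Clause 2: 2 positive -> not definite
Clause 3: 3 positive -> not definite
Clause 4: 1 positive -> definite
Clause 5: 1 positive -> definite
Clause 6: 2 positive -> not definite
Clause 7: 1 positive -> definite
Definite clause count = 4.

4


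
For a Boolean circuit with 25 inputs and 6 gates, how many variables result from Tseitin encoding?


The Tseitin transformation introduces one auxiliary variable per gate.
Total variables = inputs + gates = 25 + 6 = 31.

31


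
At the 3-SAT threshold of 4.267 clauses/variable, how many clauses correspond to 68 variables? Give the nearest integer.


The 3-SAT phase transition occurs at approximately 4.267 clauses per variable.
m = 4.267 * 68 = 290.156.
Rounded to nearest integer: 290.

290


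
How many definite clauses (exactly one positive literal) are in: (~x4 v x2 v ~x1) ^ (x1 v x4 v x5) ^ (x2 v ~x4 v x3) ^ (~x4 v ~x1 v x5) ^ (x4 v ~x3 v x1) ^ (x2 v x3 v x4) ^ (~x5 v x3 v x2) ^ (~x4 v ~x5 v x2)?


A definite clause has exactly one positive literal.
Clause 1: 1 positive -> definite
Clause 2: 3 positive -> not definite
Clause 3: 2 positive -> not definite
Clause 4: 1 positive -> definite
Clause 5: 2 positive -> not definite
Clause 6: 3 positive -> not definite
Clause 7: 2 positive -> not definite
Clause 8: 1 positive -> definite
Definite clause count = 3.

3


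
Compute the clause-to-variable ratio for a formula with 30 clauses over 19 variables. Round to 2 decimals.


Clause-to-variable ratio = clauses / variables.
30 / 19 = 1.58.

1.58


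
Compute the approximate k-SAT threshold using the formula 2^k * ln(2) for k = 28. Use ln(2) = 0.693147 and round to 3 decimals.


Using the asymptotic formula: threshold ~ 2^k * ln(2).
2^28 = 268435456.
268435456 * 0.693147 = 186065231.02.

186065231.02


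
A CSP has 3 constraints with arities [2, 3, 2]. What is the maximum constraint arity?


The arities are: 2, 3, 2.
Scan for the maximum value.
Maximum arity = 3.

3


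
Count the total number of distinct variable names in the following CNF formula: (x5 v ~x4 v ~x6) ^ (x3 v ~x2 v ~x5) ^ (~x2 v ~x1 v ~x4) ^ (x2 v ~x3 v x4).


Identify each distinct variable in the formula.
Variables found: x1, x2, x3, x4, x5, x6.
Total distinct variables = 6.

6


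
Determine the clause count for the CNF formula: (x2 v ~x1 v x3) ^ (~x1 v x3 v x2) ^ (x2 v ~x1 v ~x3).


Each group enclosed in parentheses joined by ^ is one clause.
Counting the conjuncts: 3 clauses.

3


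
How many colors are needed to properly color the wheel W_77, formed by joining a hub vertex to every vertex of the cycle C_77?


W_77 consists of the cycle C_77 together with a hub vertex adjacent to every cycle vertex.
The cycle C_77 needs 3 colors (odd cycle -> 3).
The hub is adjacent to every cycle vertex, so it must receive a new color distinct from all of them.
Chromatic number = 3 + 1 = 4.

4
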